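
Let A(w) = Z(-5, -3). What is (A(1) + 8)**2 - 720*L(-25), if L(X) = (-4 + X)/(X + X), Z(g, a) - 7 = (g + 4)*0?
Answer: -963/5 ≈ -192.60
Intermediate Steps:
Z(g, a) = 7 (Z(g, a) = 7 + (g + 4)*0 = 7 + (4 + g)*0 = 7 + 0 = 7)
A(w) = 7
L(X) = (-4 + X)/(2*X) (L(X) = (-4 + X)/((2*X)) = (-4 + X)*(1/(2*X)) = (-4 + X)/(2*X))
(A(1) + 8)**2 - 720*L(-25) = (7 + 8)**2 - 360*(-4 - 25)/(-25) = 15**2 - 360*(-1)*(-29)/25 = 225 - 720*29/50 = 225 - 2088/5 = -963/5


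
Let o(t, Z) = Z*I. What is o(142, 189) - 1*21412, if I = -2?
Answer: -21790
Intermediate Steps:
o(t, Z) = -2*Z (o(t, Z) = Z*(-2) = -2*Z)
o(142, 189) - 1*21412 = -2*189 - 1*21412 = -378 - 21412 = -21790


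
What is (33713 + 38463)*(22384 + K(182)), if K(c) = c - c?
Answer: 1615587584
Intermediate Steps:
K(c) = 0
(33713 + 38463)*(22384 + K(182)) = (33713 + 38463)*(22384 + 0) = 72176*22384 = 1615587584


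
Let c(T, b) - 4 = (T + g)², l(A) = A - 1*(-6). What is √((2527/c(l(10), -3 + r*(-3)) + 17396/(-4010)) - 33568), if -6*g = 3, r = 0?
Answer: I*√128785098195919110/1958885 ≈ 183.2*I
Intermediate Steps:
g = -½ (g = -⅙*3 = -½ ≈ -0.50000)
l(A) = 6 + A (l(A) = A + 6 = 6 + A)
c(T, b) = 4 + (-½ + T)² (c(T, b) = 4 + (T - ½)² = 4 + (-½ + T)²)
√((2527/c(l(10), -3 + r*(-3)) + 17396/(-4010)) - 33568) = √((2527/(17/4 + (6 + 10)² - (6 + 10)) + 17396/(-4010)) - 33568) = √((2527/(17/4 + 16² - 1*16) + 17396*(-1/4010)) - 33568) = √((2527/(17/4 + 256 - 16) - 8698/2005) - 33568) = √((2527/(977/4) - 8698/2005) - 33568) = √((2527*(4/977) - 8698/2005) - 33568) = √((10108/977 - 8698/2005) - 33568) = √(11768594/1958885 - 33568) = √(-65744083086/1958885) = I*√128785098195919110/1958885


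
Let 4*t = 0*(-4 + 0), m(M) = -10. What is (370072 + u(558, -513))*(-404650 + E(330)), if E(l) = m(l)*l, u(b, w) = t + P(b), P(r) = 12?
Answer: -150975767800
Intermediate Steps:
t = 0 (t = (0*(-4 + 0))/4 = (0*(-4))/4 = (¼)*0 = 0)
u(b, w) = 12 (u(b, w) = 0 + 12 = 12)
E(l) = -10*l
(370072 + u(558, -513))*(-404650 + E(330)) = (370072 + 12)*(-404650 - 10*330) = 370084*(-404650 - 3300) = 370084*(-407950) = -150975767800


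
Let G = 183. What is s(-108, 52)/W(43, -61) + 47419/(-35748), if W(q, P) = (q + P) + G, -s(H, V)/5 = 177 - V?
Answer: -2011109/393228 ≈ -5.1144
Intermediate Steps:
s(H, V) = -885 + 5*V (s(H, V) = -5*(177 - V) = -885 + 5*V)
W(q, P) = 183 + P + q (W(q, P) = (q + P) + 183 = (P + q) + 183 = 183 + P + q)
s(-108, 52)/W(43, -61) + 47419/(-35748) = (-885 + 5*52)/(183 - 61 + 43) + 47419/(-35748) = (-885 + 260)/165 + 47419*(-1/35748) = -625*1/165 - 47419/35748 = -125/33 - 47419/35748 = -2011109/393228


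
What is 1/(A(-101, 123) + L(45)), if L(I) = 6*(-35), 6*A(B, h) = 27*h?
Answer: 2/687 ≈ 0.0029112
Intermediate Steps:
A(B, h) = 9*h/2 (A(B, h) = (27*h)/6 = 9*h/2)
L(I) = -210
1/(A(-101, 123) + L(45)) = 1/((9/2)*123 - 210) = 1/(1107/2 - 210) = 1/(687/2) = 2/687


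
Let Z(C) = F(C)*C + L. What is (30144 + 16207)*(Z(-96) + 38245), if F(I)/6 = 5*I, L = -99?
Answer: 14583229726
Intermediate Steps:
F(I) = 30*I (F(I) = 6*(5*I) = 30*I)
Z(C) = -99 + 30*C² (Z(C) = (30*C)*C - 99 = 30*C² - 99 = -99 + 30*C²)
(30144 + 16207)*(Z(-96) + 38245) = (30144 + 16207)*((-99 + 30*(-96)²) + 38245) = 46351*((-99 + 30*9216) + 38245) = 46351*((-99 + 276480) + 38245) = 46351*(276381 + 38245) = 46351*314626 = 14583229726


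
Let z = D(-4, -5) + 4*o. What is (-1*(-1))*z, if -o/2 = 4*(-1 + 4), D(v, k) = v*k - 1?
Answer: -77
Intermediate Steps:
D(v, k) = -1 + k*v (D(v, k) = k*v - 1 = -1 + k*v)
o = -24 (o = -8*(-1 + 4) = -8*3 = -2*12 = -24)
z = -77 (z = (-1 - 5*(-4)) + 4*(-24) = (-1 + 20) - 96 = 19 - 96 = -77)
(-1*(-1))*z = -1*(-1)*(-77) = 1*(-77) = -77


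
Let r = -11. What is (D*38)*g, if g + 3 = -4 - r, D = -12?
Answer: -1824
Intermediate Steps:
g = 4 (g = -3 + (-4 - 1*(-11)) = -3 + (-4 + 11) = -3 + 7 = 4)
(D*38)*g = -12*38*4 = -456*4 = -1824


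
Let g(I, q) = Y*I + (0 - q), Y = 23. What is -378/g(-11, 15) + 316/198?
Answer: 39883/13266 ≈ 3.0064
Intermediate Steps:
g(I, q) = -q + 23*I (g(I, q) = 23*I + (0 - q) = 23*I - q = -q + 23*I)
-378/g(-11, 15) + 316/198 = -378/(-1*15 + 23*(-11)) + 316/198 = -378/(-15 - 253) + 316*(1/198) = -378/(-268) + 158/99 = -378*(-1/268) + 158/99 = 189/134 + 158/99 = 39883/13266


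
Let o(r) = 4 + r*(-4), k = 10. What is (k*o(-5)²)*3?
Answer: 17280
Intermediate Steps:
o(r) = 4 - 4*r
(k*o(-5)²)*3 = (10*(4 - 4*(-5))²)*3 = (10*(4 + 20)²)*3 = (10*24²)*3 = (10*576)*3 = 5760*3 = 17280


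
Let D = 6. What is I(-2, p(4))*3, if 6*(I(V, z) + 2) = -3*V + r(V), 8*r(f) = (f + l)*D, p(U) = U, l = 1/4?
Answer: -117/32 ≈ -3.6563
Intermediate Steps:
l = 1/4 ≈ 0.25000
r(f) = 3/16 + 3*f/4 (r(f) = ((f + 1/4)*6)/8 = ((1/4 + f)*6)/8 = (3/2 + 6*f)/8 = 3/16 + 3*f/4)
I(V, z) = -63/32 - 3*V/8 (I(V, z) = -2 + (-3*V + (3/16 + 3*V/4))/6 = -2 + (3/16 - 9*V/4)/6 = -2 + (1/32 - 3*V/8) = -63/32 - 3*V/8)
I(-2, p(4))*3 = (-63/32 - 3/8*(-2))*3 = (-63/32 + 3/4)*3 = -39/32*3 = -117/32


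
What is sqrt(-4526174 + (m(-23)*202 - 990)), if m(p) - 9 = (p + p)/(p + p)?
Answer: 26*I*sqrt(6694) ≈ 2127.2*I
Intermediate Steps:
m(p) = 10 (m(p) = 9 + (p + p)/(p + p) = 9 + (2*p)/((2*p)) = 9 + (2*p)*(1/(2*p)) = 9 + 1 = 10)
sqrt(-4526174 + (m(-23)*202 - 990)) = sqrt(-4526174 + (10*202 - 990)) = sqrt(-4526174 + (2020 - 990)) = sqrt(-4526174 + 1030) = sqrt(-4525144) = 26*I*sqrt(6694)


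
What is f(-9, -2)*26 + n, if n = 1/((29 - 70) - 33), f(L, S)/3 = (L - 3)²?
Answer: 831167/74 ≈ 11232.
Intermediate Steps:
f(L, S) = 3*(-3 + L)² (f(L, S) = 3*(L - 3)² = 3*(-3 + L)²)
n = -1/74 (n = 1/(-41 - 33) = 1/(-74) = -1/74 ≈ -0.013514)
f(-9, -2)*26 + n = (3*(-3 - 9)²)*26 - 1/74 = (3*(-12)²)*26 - 1/74 = (3*144)*26 - 1/74 = 432*26 - 1/74 = 11232 - 1/74 = 831167/74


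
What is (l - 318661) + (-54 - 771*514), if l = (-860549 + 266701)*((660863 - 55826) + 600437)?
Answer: -715869038961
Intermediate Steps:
l = -715868323952 (l = -593848*(605037 + 600437) = -593848*1205474 = -715868323952)
(l - 318661) + (-54 - 771*514) = (-715868323952 - 318661) + (-54 - 771*514) = -715868642613 + (-54 - 396294) = -715868642613 - 396348 = -715869038961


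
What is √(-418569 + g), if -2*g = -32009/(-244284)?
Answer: I*√24977971968592542/244284 ≈ 646.97*I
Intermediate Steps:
g = -32009/488568 (g = -(-32009)/(2*(-244284)) = -(-32009)*(-1)/(2*244284) = -½*32009/244284 = -32009/488568 ≈ -0.065516)
√(-418569 + g) = √(-418569 - 32009/488568) = √(-204499451201/488568) = I*√24977971968592542/244284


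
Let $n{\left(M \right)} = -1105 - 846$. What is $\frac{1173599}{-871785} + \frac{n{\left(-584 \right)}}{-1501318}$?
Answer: $- \frac{1760244450947}{1308826512630} \approx -1.3449$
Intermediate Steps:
$n{\left(M \right)} = -1951$
$\frac{1173599}{-871785} + \frac{n{\left(-584 \right)}}{-1501318} = \frac{1173599}{-871785} - \frac{1951}{-1501318} = 1173599 \left(- \frac{1}{871785}\right) - - \frac{1951}{1501318} = - \frac{1173599}{871785} + \frac{1951}{1501318} = - \frac{1760244450947}{1308826512630}$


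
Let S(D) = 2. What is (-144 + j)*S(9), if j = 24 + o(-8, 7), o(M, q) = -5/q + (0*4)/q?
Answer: -1690/7 ≈ -241.43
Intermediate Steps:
o(M, q) = -5/q (o(M, q) = -5/q + 0/q = -5/q + 0 = -5/q)
j = 163/7 (j = 24 - 5/7 = 163/7 ≈ 23.286)
(-144 + j)*S(9) = (-144 + 163/7)*2 = -845/7*2 = -1690/7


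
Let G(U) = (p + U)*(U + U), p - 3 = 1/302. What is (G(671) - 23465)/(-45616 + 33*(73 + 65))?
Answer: -9502726/442883 ≈ -21.457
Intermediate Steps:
p = 907/302 (p = 3 + 1/302 = 907/302 ≈ 3.0033)
G(U) = 2*U*(907/302 + U) (G(U) = (907/302 + U)*(U + U) = (907/302 + U)*(2*U) = 2*U*(907/302 + U))
(G(671) - 23465)/(-45616 + 33*(73 + 65)) = ((1/151)*671*(907 + 302*671) - 23465)/(-45616 + 33*(73 + 65)) = ((1/151)*671*(907 + 202642) - 23465)/(-45616 + 33*138) = ((1/151)*671*203549 - 23465)/(-45616 + 4554) = (136581379/151 - 23465)/(-41062) = (133038164/151)*(-1/41062) = -9502726/442883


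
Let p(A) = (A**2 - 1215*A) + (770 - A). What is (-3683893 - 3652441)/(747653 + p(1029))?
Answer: -3668167/278000 ≈ -13.195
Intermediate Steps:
p(A) = 770 + A**2 - 1216*A
(-3683893 - 3652441)/(747653 + p(1029)) = (-3683893 - 3652441)/(747653 + (770 + 1029**2 - 1216*1029)) = -7336334/(747653 + (770 + 1058841 - 1251264)) = -7336334/(747653 - 191653) = -7336334/556000 = -7336334*1/556000 = -3668167/278000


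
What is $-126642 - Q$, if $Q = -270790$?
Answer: $144148$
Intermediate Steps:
$-126642 - Q = -126642 - -270790 = -126642 + 270790 = 144148$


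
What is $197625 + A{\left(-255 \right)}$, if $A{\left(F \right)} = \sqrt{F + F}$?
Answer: $197625 + i \sqrt{510} \approx 1.9763 \cdot 10^{5} + 22.583 i$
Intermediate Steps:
$A{\left(F \right)} = \sqrt{2} \sqrt{F}$ ($A{\left(F \right)} = \sqrt{2 F} = \sqrt{2} \sqrt{F}$)
$197625 + A{\left(-255 \right)} = 197625 + \sqrt{2} \sqrt{-255} = 197625 + \sqrt{2} i \sqrt{255} = 197625 + i \sqrt{510}$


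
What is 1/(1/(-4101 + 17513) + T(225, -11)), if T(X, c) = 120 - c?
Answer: 13412/1756973 ≈ 0.0076336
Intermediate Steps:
1/(1/(-4101 + 17513) + T(225, -11)) = 1/(1/(-4101 + 17513) + (120 - 1*(-11))) = 1/(1/13412 + (120 + 11)) = 1/(1/13412 + 131) = 1/(1756973/13412) = 13412/1756973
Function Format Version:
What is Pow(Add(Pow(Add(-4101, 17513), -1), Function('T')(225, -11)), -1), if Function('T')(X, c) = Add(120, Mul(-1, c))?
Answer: Rational(13412, 1756973) ≈ 0.0076336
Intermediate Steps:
Pow(Add(Pow(Add(-4101, 17513), -1), Function('T')(225, -11)), -1) = Pow(Add(Pow(Add(-4101, 17513), -1), Add(120, Mul(-1, -11))), -1) = Pow(Add(Pow(13412, -1), Add(120, 11)), -1) = Pow(Add(Rational(1, 13412), 131), -1) = Pow(Rational(1756973, 13412), -1) = Rational(13412, 1756973)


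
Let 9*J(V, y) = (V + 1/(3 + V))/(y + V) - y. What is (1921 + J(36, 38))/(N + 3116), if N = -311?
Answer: 49787791/72857070 ≈ 0.68336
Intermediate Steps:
J(V, y) = -y/9 + (V + 1/(3 + V))/(9*(V + y)) (J(V, y) = ((V + 1/(3 + V))/(y + V) - y)/9 = ((V + 1/(3 + V))/(V + y) - y)/9 = (-y + (V + 1/(3 + V))/(V + y))/9 = -y/9 + (V + 1/(3 + V))/(9*(V + y)))
(1921 + J(36, 38))/(N + 3116) = (1921 + (1 + 36² - 3*38² + 3*36 - 1*36*38² - 1*38*36² - 3*36*38)/(9*(36² + 3*36 + 3*38 + 36*38)))/(-311 + 3116) = (1921 + (1 + 1296 - 3*1444 + 108 - 1*36*1444 - 1*38*1296 - 4104)/(9*(1296 + 108 + 114 + 1368)))/2805 = (1921 + (⅑)*(1 + 1296 - 4332 + 108 - 51984 - 49248 - 4104)/2886)*(1/2805) = (1921 + (⅑)*(1/2886)*(-108263))*(1/2805) = (1921 - 108263/25974)*(1/2805) = (49787791/25974)*(1/2805) = 49787791/72857070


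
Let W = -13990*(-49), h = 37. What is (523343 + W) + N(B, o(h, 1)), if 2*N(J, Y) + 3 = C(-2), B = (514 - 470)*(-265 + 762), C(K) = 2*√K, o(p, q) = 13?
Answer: 2417703/2 + I*√2 ≈ 1.2089e+6 + 1.4142*I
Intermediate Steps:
B = 21868 (B = 44*497 = 21868)
N(J, Y) = -3/2 + I*√2 (N(J, Y) = -3/2 + (2*√(-2))/2 = -3/2 + (2*(I*√2))/2 = -3/2 + (2*I*√2)/2 = -3/2 + I*√2)
W = 685510
(523343 + W) + N(B, o(h, 1)) = (523343 + 685510) + (-3/2 + I*√2) = 1208853 + (-3/2 + I*√2) = 2417703/2 + I*√2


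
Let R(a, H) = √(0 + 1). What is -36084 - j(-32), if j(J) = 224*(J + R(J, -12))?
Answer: -29140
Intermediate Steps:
R(a, H) = 1 (R(a, H) = √1 = 1)
j(J) = 224 + 224*J (j(J) = 224*(J + 1) = 224*(1 + J) = 224 + 224*J)
-36084 - j(-32) = -36084 - (224 + 224*(-32)) = -36084 - (224 - 7168) = -36084 - 1*(-6944) = -36084 + 6944 = -29140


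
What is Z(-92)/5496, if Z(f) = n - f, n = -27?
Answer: 65/5496 ≈ 0.011827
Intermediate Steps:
Z(f) = -27 - f
Z(-92)/5496 = (-27 - 1*(-92))/5496 = (-27 + 92)*(1/5496) = 65*(1/5496) = 65/5496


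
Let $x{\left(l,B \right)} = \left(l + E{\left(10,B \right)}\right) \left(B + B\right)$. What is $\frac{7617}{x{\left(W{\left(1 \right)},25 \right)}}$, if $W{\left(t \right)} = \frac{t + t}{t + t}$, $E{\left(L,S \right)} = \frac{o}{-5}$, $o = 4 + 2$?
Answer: $- \frac{7617}{10} \approx -761.7$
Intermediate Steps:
$o = 6$
$E{\left(L,S \right)} = - \frac{6}{5}$ ($E{\left(L,S \right)} = \frac{6}{-5} = 6 \left(- \frac{1}{5}\right) = - \frac{6}{5}$)
$W{\left(t \right)} = 1$ ($W{\left(t \right)} = \frac{2 t}{2 t} = 2 t \frac{1}{2 t} = 1$)
$x{\left(l,B \right)} = 2 B \left(- \frac{6}{5} + l\right)$ ($x{\left(l,B \right)} = \left(l - \frac{6}{5}\right) \left(B + B\right) = \left(- \frac{6}{5} + l\right) 2 B = 2 B \left(- \frac{6}{5} + l\right)$)
$\frac{7617}{x{\left(W{\left(1 \right)},25 \right)}} = \frac{7617}{\frac{2}{5} \cdot 25 \left(-6 + 5 \cdot 1\right)} = \frac{7617}{\frac{2}{5} \cdot 25 \left(-6 + 5\right)} = \frac{7617}{\frac{2}{5} \cdot 25 \left(-1\right)} = \frac{7617}{-10} = 7617 \left(- \frac{1}{10}\right) = - \frac{7617}{10}$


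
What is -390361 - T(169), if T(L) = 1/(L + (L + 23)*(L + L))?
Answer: -25398838466/65065 ≈ -3.9036e+5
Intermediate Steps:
T(L) = 1/(L + 2*L*(23 + L)) (T(L) = 1/(L + (23 + L)*(2*L)) = 1/(L + 2*L*(23 + L)))
-390361 - T(169) = -390361 - 1/(169*(47 + 2*169)) = -390361 - 1/(169*(47 + 338)) = -390361 - 1/(169*385) = -390361 - 1*1/65065 = -390361 - 1/65065 = -25398838466/65065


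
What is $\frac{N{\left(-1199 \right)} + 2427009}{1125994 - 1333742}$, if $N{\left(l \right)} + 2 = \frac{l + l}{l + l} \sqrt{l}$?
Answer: $- \frac{2427007}{207748} - \frac{i \sqrt{1199}}{207748} \approx -11.682 - 0.00016668 i$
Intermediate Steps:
$N{\left(l \right)} = -2 + \sqrt{l}$ ($N{\left(l \right)} = -2 + \frac{l + l}{l + l} \sqrt{l} = -2 + \frac{2 l}{2 l} \sqrt{l} = -2 + 2 l \frac{1}{2 l} \sqrt{l} = -2 + 1 \sqrt{l} = -2 + \sqrt{l}$)
$\frac{N{\left(-1199 \right)} + 2427009}{1125994 - 1333742} = \frac{\left(-2 + \sqrt{-1199}\right) + 2427009}{1125994 - 1333742} = \frac{\left(-2 + i \sqrt{1199}\right) + 2427009}{-207748} = \left(2427007 + i \sqrt{1199}\right) \left(- \frac{1}{207748}\right) = - \frac{2427007}{207748} - \frac{i \sqrt{1199}}{207748}$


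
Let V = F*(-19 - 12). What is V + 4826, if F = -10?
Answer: 5136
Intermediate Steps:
V = 310 (V = -10*(-19 - 12) = -10*(-31) = 310)
V + 4826 = 310 + 4826 = 5136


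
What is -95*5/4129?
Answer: -475/4129 ≈ -0.11504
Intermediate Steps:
-95*5/4129 = -475*1/4129 = -475/4129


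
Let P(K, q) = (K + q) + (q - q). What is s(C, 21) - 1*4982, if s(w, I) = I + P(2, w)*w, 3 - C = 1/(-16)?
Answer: -1266047/256 ≈ -4945.5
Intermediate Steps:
P(K, q) = K + q (P(K, q) = (K + q) + 0 = K + q)
C = 49/16 (C = 3 - 1/(-16) = 3 - 1*(-1/16) = 3 + 1/16 = 49/16 ≈ 3.0625)
s(w, I) = I + w*(2 + w) (s(w, I) = I + (2 + w)*w = I + w*(2 + w))
s(C, 21) - 1*4982 = (21 + 49*(2 + 49/16)/16) - 1*4982 = (21 + (49/16)*(81/16)) - 4982 = (21 + 3969/256) - 4982 = 9345/256 - 4982 = -1266047/256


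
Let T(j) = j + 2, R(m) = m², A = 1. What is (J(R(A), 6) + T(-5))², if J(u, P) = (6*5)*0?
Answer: 9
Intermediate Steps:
J(u, P) = 0 (J(u, P) = 30*0 = 0)
T(j) = 2 + j
(J(R(A), 6) + T(-5))² = (0 + (2 - 5))² = (0 - 3)² = (-3)² = 9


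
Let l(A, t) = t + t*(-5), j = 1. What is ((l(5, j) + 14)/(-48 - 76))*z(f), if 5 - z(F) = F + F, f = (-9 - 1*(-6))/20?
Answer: -53/124 ≈ -0.42742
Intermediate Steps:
f = -3/20 (f = (-9 + 6)*(1/20) = -3*1/20 = -3/20 ≈ -0.15000)
l(A, t) = -4*t (l(A, t) = t - 5*t = -4*t)
z(F) = 5 - 2*F (z(F) = 5 - (F + F) = 5 - 2*F)
((l(5, j) + 14)/(-48 - 76))*z(f) = ((-4*1 + 14)/(-48 - 76))*(5 - 2*(-3/20)) = ((-4 + 14)/(-124))*(5 + 3/10) = (10*(-1/124))*(53/10) = -5/62*53/10 = -53/124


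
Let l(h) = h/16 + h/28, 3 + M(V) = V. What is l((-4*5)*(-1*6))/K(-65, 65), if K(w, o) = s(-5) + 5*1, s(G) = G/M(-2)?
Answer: 55/28 ≈ 1.9643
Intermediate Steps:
M(V) = -3 + V
s(G) = -G/5 (s(G) = G/(-3 - 2) = G/(-5) = G*(-1/5) = -G/5)
K(w, o) = 6 (K(w, o) = -1/5*(-5) + 5*1 = 1 + 5 = 6)
l(h) = 11*h/112 (l(h) = h*(1/16) + h*(1/28) = h/16 + h/28 = 11*h/112)
l((-4*5)*(-1*6))/K(-65, 65) = (11*((-4*5)*(-1*6))/112)/6 = (11*(-20*(-6))/112)*(1/6) = ((11/112)*120)*(1/6) = (165/14)*(1/6) = 55/28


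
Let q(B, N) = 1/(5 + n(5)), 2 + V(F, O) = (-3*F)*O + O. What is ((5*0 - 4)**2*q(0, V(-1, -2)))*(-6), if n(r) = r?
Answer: -48/5 ≈ -9.6000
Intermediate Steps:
V(F, O) = -2 + O - 3*F*O (V(F, O) = -2 + ((-3*F)*O + O) = -2 + (-3*F*O + O) = -2 + (O - 3*F*O) = -2 + O - 3*F*O)
q(B, N) = 1/10 (q(B, N) = 1/(5 + 5) = 1/10)
((5*0 - 4)**2*q(0, V(-1, -2)))*(-6) = ((5*0 - 4)**2*(1/10))*(-6) = ((0 - 4)**2*(1/10))*(-6) = ((-4)**2*(1/10))*(-6) = (16*(1/10))*(-6) = (8/5)*(-6) = -48/5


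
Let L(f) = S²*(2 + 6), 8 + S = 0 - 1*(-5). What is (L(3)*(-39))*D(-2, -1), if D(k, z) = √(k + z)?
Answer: -2808*I*√3 ≈ -4863.6*I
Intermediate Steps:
S = -3 (S = -8 + (0 - 1*(-5)) = -8 + (0 + 5) = -8 + 5 = -3)
L(f) = 72 (L(f) = (-3)²*(2 + 6) = 9*8 = 72)
(L(3)*(-39))*D(-2, -1) = (72*(-39))*√(-2 - 1) = -2808*I*√3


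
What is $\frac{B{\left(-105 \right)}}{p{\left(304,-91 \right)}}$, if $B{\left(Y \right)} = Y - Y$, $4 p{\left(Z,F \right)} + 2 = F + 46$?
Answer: $0$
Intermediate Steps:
$p{\left(Z,F \right)} = 11 + \frac{F}{4}$ ($p{\left(Z,F \right)} = - \frac{1}{2} + \frac{F + 46}{4} = - \frac{1}{2} + \frac{46 + F}{4} = - \frac{1}{2} + \left(\frac{23}{2} + \frac{F}{4}\right) = 11 + \frac{F}{4}$)
$B{\left(Y \right)} = 0$
$\frac{B{\left(-105 \right)}}{p{\left(304,-91 \right)}} = \frac{0}{11 + \frac{1}{4} \left(-91\right)} = \frac{0}{11 - \frac{91}{4}} = \frac{0}{- \frac{47}{4}} = 0 \left(- \frac{4}{47}\right) = 0$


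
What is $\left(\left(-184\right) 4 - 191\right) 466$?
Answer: $-431982$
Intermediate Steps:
$\left(\left(-184\right) 4 - 191\right) 466 = \left(-736 - 191\right) 466 = \left(-927\right) 466 = -431982$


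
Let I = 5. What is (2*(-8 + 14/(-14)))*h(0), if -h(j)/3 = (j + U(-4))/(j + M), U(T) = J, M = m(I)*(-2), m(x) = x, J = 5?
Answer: -27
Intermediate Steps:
M = -10 (M = 5*(-2) = -10)
U(T) = 5
h(j) = -3*(5 + j)/(-10 + j) (h(j) = -3*(j + 5)/(j - 10) = -3*(5 + j)/(-10 + j))
(2*(-8 + 14/(-14)))*h(0) = (2*(-8 + 14/(-14)))*(3*(-5 - 1*0)/(-10 + 0)) = (2*(-8 + 14*(-1/14)))*(3*(-5 + 0)/(-10)) = (2*(-8 - 1))*(3*(-1/10)*(-5)) = (2*(-9))*(3/2) = -18*3/2 = -27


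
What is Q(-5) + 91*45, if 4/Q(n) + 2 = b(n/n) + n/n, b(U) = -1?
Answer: 4093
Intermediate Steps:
Q(n) = -2 (Q(n) = 4/(-2 + (-1 + n/n)) = 4/(-2 + (-1 + 1)) = 4/(-2 + 0) = 4/(-2) = 4*(-1/2) = -2)
Q(-5) + 91*45 = -2 + 91*45 = -2 + 4095 = 4093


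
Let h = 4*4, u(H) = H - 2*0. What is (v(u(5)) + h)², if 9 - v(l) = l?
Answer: 400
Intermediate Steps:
u(H) = H (u(H) = H + 0 = H)
v(l) = 9 - l
h = 16
(v(u(5)) + h)² = ((9 - 1*5) + 16)² = ((9 - 5) + 16)² = (4 + 16)² = 20² = 400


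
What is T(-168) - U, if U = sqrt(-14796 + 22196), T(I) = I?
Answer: -168 - 10*sqrt(74) ≈ -254.02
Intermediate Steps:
U = 10*sqrt(74) (U = sqrt(7400) = 10*sqrt(74) ≈ 86.023)
T(-168) - U = -168 - 10*sqrt(74)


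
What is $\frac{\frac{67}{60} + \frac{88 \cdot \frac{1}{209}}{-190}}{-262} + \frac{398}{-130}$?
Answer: $- \frac{226175623}{73773960} \approx -3.0658$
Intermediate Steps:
$\frac{\frac{67}{60} + \frac{88 \cdot \frac{1}{209}}{-190}}{-262} + \frac{398}{-130} = \left(67 \cdot \frac{1}{60} + 88 \cdot \frac{1}{209} \left(- \frac{1}{190}\right)\right) \left(- \frac{1}{262}\right) + 398 \left(- \frac{1}{130}\right) = \left(\frac{67}{60} + \frac{8}{19} \left(- \frac{1}{190}\right)\right) \left(- \frac{1}{262}\right) - \frac{199}{65} = \left(\frac{67}{60} - \frac{4}{1805}\right) \left(- \frac{1}{262}\right) - \frac{199}{65} = \frac{24139}{21660} \left(- \frac{1}{262}\right) - \frac{199}{65} = - \frac{24139}{5674920} - \frac{199}{65} = - \frac{226175623}{73773960}$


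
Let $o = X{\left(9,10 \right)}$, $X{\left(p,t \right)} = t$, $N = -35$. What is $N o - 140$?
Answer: $-490$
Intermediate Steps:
$o = 10$
$N o - 140 = \left(-35\right) 10 - 140 = -350 - 140 = -490$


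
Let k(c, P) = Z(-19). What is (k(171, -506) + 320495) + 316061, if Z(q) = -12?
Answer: 636544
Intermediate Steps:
k(c, P) = -12
(k(171, -506) + 320495) + 316061 = (-12 + 320495) + 316061 = 320483 + 316061 = 636544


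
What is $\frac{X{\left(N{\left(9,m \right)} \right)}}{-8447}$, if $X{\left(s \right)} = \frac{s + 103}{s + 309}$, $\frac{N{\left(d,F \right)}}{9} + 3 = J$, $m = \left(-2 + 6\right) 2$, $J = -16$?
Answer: $\frac{34}{582843} \approx 5.8335 \cdot 10^{-5}$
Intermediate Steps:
$m = 8$ ($m = 4 \cdot 2 = 8$)
$N{\left(d,F \right)} = -171$ ($N{\left(d,F \right)} = -27 + 9 \left(-16\right) = -27 - 144 = -171$)
$X{\left(s \right)} = \frac{103 + s}{309 + s}$
$\frac{X{\left(N{\left(9,m \right)} \right)}}{-8447} = \frac{\frac{1}{309 - 171} \left(103 - 171\right)}{-8447} = \frac{1}{138} \left(-68\right) \left(- \frac{1}{8447}\right) = \left(- \frac{34}{69}\right) \left(- \frac{1}{8447}\right) = \frac{34}{582843}$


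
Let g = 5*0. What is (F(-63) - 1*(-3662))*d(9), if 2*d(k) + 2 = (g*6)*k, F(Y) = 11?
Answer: -3673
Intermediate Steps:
g = 0
d(k) = -1 (d(k) = -1 + ((0*6)*k)/2 = -1 + (0*k)/2 = -1 + (½)*0 = -1 + 0 = -1)
(F(-63) - 1*(-3662))*d(9) = (11 - 1*(-3662))*(-1) = (11 + 3662)*(-1) = 3673*(-1) = -3673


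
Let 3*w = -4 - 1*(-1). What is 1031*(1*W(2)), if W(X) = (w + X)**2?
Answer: 1031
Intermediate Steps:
w = -1 (w = (-4 - 1*(-1))/3 = (-4 + 1)/3 = (1/3)*(-3) = -1)
W(X) = (-1 + X)**2
1031*(1*W(2)) = 1031*(1*(-1 + 2)**2) = 1031*(1*1**2) = 1031*(1*1) = 1031*1 = 1031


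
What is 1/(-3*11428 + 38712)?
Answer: 1/4428 ≈ 0.00022584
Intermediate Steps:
1/(-3*11428 + 38712) = 1/(-34284 + 38712) = 1/4428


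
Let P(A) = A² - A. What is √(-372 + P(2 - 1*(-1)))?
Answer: I*√366 ≈ 19.131*I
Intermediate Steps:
√(-372 + P(2 - 1*(-1))) = √(-372 + (2 - 1*(-1))*(-1 + (2 - 1*(-1)))) = √(-372 + (2 + 1)*(-1 + (2 + 1))) = √(-372 + 3*(-1 + 3)) = √(-372 + 3*2) = √(-372 + 6) = √(-366) = I*√366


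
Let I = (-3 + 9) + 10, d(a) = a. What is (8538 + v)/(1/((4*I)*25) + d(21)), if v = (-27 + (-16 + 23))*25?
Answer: 12860800/33601 ≈ 382.75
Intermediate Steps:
I = 16 (I = 6 + 10 = 16)
v = -500 (v = (-27 + 7)*25 = -20*25 = -500)
(8538 + v)/(1/((4*I)*25) + d(21)) = (8538 - 500)/(1/((4*16)*25) + 21) = 8038/(1/(64*25) + 21) = 8038/(1/1600 + 21) = 8038/(33601/1600) = 8038*(1600/33601) = 12860800/33601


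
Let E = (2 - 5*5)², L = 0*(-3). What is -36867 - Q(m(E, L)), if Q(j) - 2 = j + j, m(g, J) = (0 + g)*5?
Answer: -42159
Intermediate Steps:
L = 0
E = 529 (E = (2 - 25)² = (-23)² = 529)
m(g, J) = 5*g (m(g, J) = g*5 = 5*g)
Q(j) = 2 + 2*j (Q(j) = 2 + (j + j) = 2 + 2*j)
-36867 - Q(m(E, L)) = -36867 - (2 + 2*(5*529)) = -36867 - (2 + 2*2645) = -36867 - (2 + 5290) = -36867 - 1*5292 = -36867 - 5292 = -42159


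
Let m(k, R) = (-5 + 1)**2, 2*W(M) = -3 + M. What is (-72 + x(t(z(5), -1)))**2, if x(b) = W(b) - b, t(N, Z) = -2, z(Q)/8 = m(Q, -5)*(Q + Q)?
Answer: 21025/4 ≈ 5256.3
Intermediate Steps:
W(M) = -3/2 + M/2 (W(M) = (-3 + M)/2 = -3/2 + M/2)
m(k, R) = 16 (m(k, R) = (-4)**2 = 16)
z(Q) = 256*Q (z(Q) = 8*(16*(Q + Q)) = 8*(16*(2*Q)) = 8*(32*Q) = 256*Q)
x(b) = -3/2 - b/2 (x(b) = (-3/2 + b/2) - b = -3/2 - b/2)
(-72 + x(t(z(5), -1)))**2 = (-72 + (-3/2 - 1/2*(-2)))**2 = (-72 + (-3/2 + 1))**2 = (-72 - 1/2)**2 = (-145/2)**2 = 21025/4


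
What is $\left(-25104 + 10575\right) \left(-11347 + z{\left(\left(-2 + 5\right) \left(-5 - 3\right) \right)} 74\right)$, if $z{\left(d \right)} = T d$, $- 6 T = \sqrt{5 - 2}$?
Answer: $164860563 - 4300584 \sqrt{3} \approx 1.5741 \cdot 10^{8}$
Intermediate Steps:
$T = - \frac{\sqrt{3}}{6}$ ($T = - \frac{\sqrt{5 - 2}}{6} = - \frac{\sqrt{3}}{6} \approx -0.28868$)
$z{\left(d \right)} = - \frac{d \sqrt{3}}{6}$ ($z{\left(d \right)} = - \frac{\sqrt{3}}{6} d = - \frac{d \sqrt{3}}{6}$)
$\left(-25104 + 10575\right) \left(-11347 + z{\left(\left(-2 + 5\right) \left(-5 - 3\right) \right)} 74\right) = \left(-25104 + 10575\right) \left(-11347 + - \frac{\left(-2 + 5\right) \left(-5 - 3\right) \sqrt{3}}{6} \cdot 74\right) = - 14529 \left(-11347 + - \frac{3 \left(-8\right) \sqrt{3}}{6} \cdot 74\right) = - 14529 \left(-11347 + \left(- \frac{1}{6}\right) \left(-24\right) \sqrt{3} \cdot 74\right) = - 14529 \left(-11347 + 4 \sqrt{3} \cdot 74\right) = - 14529 \left(-11347 + 296 \sqrt{3}\right) = 164860563 - 4300584 \sqrt{3}$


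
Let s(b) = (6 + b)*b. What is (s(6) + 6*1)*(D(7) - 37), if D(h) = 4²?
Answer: -1638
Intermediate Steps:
D(h) = 16
s(b) = b*(6 + b)
(s(6) + 6*1)*(D(7) - 37) = (6*(6 + 6) + 6*1)*(16 - 37) = (6*12 + 6)*(-21) = (72 + 6)*(-21) = 78*(-21) = -1638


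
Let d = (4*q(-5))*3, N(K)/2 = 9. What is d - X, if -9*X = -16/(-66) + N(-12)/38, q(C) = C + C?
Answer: -676711/5643 ≈ -119.92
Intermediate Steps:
N(K) = 18 (N(K) = 2*9 = 18)
q(C) = 2*C
d = -120 (d = (4*(2*(-5)))*3 = (4*(-10))*3 = -40*3 = -120)
X = -449/5643 (X = -(-16/(-66) + 18/38)/9 = -(-16*(-1/66) + 18*(1/38))/9 = -(8/33 + 9/19)/9 = -⅑*449/627 = -449/5643 ≈ -0.079568)
d - X = -120 - 1*(-449/5643) = -120 + 449/5643 = -676711/5643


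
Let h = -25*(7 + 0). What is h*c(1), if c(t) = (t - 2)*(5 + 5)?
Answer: 1750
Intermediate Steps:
h = -175 (h = -25*7 = -175)
c(t) = -20 + 10*t (c(t) = (-2 + t)*10 = -20 + 10*t)
h*c(1) = -175*(-20 + 10*1) = -175*(-20 + 10) = -175*(-10) = 1750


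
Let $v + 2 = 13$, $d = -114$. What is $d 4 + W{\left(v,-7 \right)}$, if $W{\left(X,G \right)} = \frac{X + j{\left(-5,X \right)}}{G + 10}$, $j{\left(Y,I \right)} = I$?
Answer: $- \frac{1346}{3} \approx -448.67$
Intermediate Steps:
$v = 11$ ($v = -2 + 13 = 11$)
$W{\left(X,G \right)} = \frac{2 X}{10 + G}$ ($W{\left(X,G \right)} = \frac{X + X}{G + 10} = \frac{2 X}{10 + G}$)
$d 4 + W{\left(v,-7 \right)} = \left(-114\right) 4 + 2 \cdot 11 \frac{1}{10 - 7} = -456 + 2 \cdot 11 \cdot \frac{1}{3} = -456 + \frac{22}{3} = - \frac{1346}{3}$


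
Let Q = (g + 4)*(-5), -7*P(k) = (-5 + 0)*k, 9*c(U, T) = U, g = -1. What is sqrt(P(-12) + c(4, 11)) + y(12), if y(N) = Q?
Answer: -15 + 16*I*sqrt(14)/21 ≈ -15.0 + 2.8508*I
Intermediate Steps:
c(U, T) = U/9
P(k) = 5*k/7 (P(k) = -(-5 + 0)*k/7 = -(-5)*k/7 = 5*k/7)
Q = -15 (Q = (-1 + 4)*(-5) = 3*(-5) = -15)
y(N) = -15
sqrt(P(-12) + c(4, 11)) + y(12) = sqrt((5/7)*(-12) + (1/9)*4) - 15 = sqrt(-60/7 + 4/9) - 15 = sqrt(-512/63) - 15 = 16*I*sqrt(14)/21 - 15 = -15 + 16*I*sqrt(14)/21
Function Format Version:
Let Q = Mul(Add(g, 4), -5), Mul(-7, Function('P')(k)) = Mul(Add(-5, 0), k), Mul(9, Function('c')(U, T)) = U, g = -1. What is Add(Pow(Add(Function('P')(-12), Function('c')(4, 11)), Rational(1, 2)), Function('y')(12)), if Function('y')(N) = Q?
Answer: Add(-15, Mul(Rational(16, 21), I, Pow(14, Rational(1, 2)))) ≈ Add(-15.000, Mul(2.8508, I))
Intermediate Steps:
Function('c')(U, T) = Mul(Rational(1, 9), U)
Function('P')(k) = Mul(Rational(5, 7), k) (Function('P')(k) = Mul(Rational(-1, 7), Mul(Add(-5, 0), k)) = Mul(Rational(-1, 7), Mul(-5, k)) = Mul(Rational(5, 7), k))
Q = -15 (Q = Mul(Add(-1, 4), -5) = Mul(3, -5) = -15)
Function('y')(N) = -15
Add(Pow(Add(Function('P')(-12), Function('c')(4, 11)), Rational(1, 2)), Function('y')(12)) = Add(Pow(Add(Mul(Rational(5, 7), -12), Mul(Rational(1, 9), 4)), Rational(1, 2)), -15) = Add(Pow(Add(Rational(-60, 7), Rational(4, 9)), Rational(1, 2)), -15) = Add(Pow(Rational(-512, 63), Rational(1, 2)), -15) = Add(Mul(Rational(16, 21), I, Pow(14, Rational(1, 2))), -15) = Add(-15, Mul(Rational(16, 21), I, Pow(14, Rational(1, 2))))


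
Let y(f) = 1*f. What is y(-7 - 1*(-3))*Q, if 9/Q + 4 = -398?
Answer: 6/67 ≈ 0.089552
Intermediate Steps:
Q = -3/134 (Q = 9/(-4 - 398) = 9/(-402) = 9*(-1/402) = -3/134 ≈ -0.022388)
y(f) = f
y(-7 - 1*(-3))*Q = (-7 - 1*(-3))*(-3/134) = (-7 + 3)*(-3/134) = -4*(-3/134) = 6/67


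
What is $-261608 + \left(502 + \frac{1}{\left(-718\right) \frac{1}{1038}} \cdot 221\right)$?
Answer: $- \frac{93851753}{359} \approx -2.6143 \cdot 10^{5}$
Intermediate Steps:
$-261608 + \left(502 + \frac{1}{\left(-718\right) \frac{1}{1038}} \cdot 221\right) = -261608 + \left(502 + \frac{1}{- \frac{359}{519}} \cdot 221\right) = -261608 + \left(502 - \frac{114699}{359}\right) = -261608 + \frac{65519}{359} = - \frac{93851753}{359}$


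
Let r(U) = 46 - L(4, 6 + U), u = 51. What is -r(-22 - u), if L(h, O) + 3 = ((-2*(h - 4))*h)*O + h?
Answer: -45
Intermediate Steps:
L(h, O) = -3 + h + O*h*(8 - 2*h) (L(h, O) = -3 + (((-2*(h - 4))*h)*O + h) = -3 + (((-2*(-4 + h))*h)*O + h) = -3 + (((8 - 2*h)*h)*O + h) = -3 + ((h*(8 - 2*h))*O + h) = -3 + (O*h*(8 - 2*h) + h) = -3 + (h + O*h*(8 - 2*h)) = -3 + h + O*h*(8 - 2*h))
r(U) = 45 (r(U) = 46 - (-3 + 4 - 2*(6 + U)*4² + 8*(6 + U)*4) = 46 - (-3 + 4 - 2*(6 + U)*16 + (192 + 32*U)) = 46 - (-3 + 4 + (-192 - 32*U) + (192 + 32*U)) = 46 - 1*1 = 46 - 1 = 45)
-r(-22 - u) = -1*45 = -45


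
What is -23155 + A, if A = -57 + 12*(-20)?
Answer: -23452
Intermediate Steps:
A = -297 (A = -57 - 240 = -297)
-23155 + A = -23155 - 297 = -23452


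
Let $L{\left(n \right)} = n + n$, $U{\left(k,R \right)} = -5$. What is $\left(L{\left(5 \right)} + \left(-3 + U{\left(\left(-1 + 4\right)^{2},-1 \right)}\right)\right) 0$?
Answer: $0$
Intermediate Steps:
$L{\left(n \right)} = 2 n$
$\left(L{\left(5 \right)} + \left(-3 + U{\left(\left(-1 + 4\right)^{2},-1 \right)}\right)\right) 0 = \left(2 \cdot 5 - 8\right) 0 = \left(10 - 8\right) 0 = 2 \cdot 0 = 0$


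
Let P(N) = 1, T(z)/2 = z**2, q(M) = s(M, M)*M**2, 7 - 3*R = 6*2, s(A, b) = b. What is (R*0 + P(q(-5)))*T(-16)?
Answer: 512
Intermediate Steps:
R = -5/3 (R = 7/3 - 2*2 = 7/3 - 1/3*12 = 7/3 - 4 = -5/3 ≈ -1.6667)
q(M) = M**3 (q(M) = M*M**2 = M**3)
T(z) = 2*z**2
(R*0 + P(q(-5)))*T(-16) = (-5/3*0 + 1)*(2*(-16)**2) = (0 + 1)*(2*256) = 1*512 = 512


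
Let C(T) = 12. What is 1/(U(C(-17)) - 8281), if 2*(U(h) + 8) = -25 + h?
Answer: -2/16591 ≈ -0.00012055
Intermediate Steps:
U(h) = -41/2 + h/2 (U(h) = -8 + (-25 + h)/2 = -8 + (-25/2 + h/2) = -41/2 + h/2)
1/(U(C(-17)) - 8281) = 1/((-41/2 + (½)*12) - 8281) = 1/((-41/2 + 6) - 8281) = 1/(-29/2 - 8281) = 1/(-16591/2) = -2/16591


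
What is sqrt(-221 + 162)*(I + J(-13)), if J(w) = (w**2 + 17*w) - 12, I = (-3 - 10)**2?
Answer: 105*I*sqrt(59) ≈ 806.52*I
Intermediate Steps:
I = 169 (I = (-13)**2 = 169)
J(w) = -12 + w**2 + 17*w
sqrt(-221 + 162)*(I + J(-13)) = sqrt(-221 + 162)*(169 + (-12 + (-13)**2 + 17*(-13))) = sqrt(-59)*(169 + (-12 + 169 - 221)) = (I*sqrt(59))*(169 - 64) = (I*sqrt(59))*105 = 105*I*sqrt(59)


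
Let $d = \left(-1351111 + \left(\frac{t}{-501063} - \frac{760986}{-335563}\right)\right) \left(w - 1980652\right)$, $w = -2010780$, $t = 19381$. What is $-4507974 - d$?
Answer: $- \frac{906746345401697270261614}{168138203469} \approx -5.3929 \cdot 10^{12}$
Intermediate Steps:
$d = \frac{906745587439047625299808}{168138203469}$ ($d = \left(-1351111 + \left(\frac{19381}{-501063} - \frac{760986}{-335563}\right)\right) \left(-2010780 - 1980652\right) = \left(-1351111 + \left(19381 \left(- \frac{1}{501063}\right) - - \frac{760986}{335563}\right)\right) \left(-3991432\right) = \left(-1351111 + \left(- \frac{19381}{501063} + \frac{760986}{335563}\right)\right) \left(-3991432\right) = \left(-1351111 + \frac{374798381615}{168138203469}\right) \left(-3991432\right) = \left(- \frac{227173001428822444}{168138203469}\right) \left(-3991432\right) = \frac{906745587439047625299808}{168138203469} \approx 5.3929 \cdot 10^{12}$)
$-4507974 - d = -4507974 - \frac{906745587439047625299808}{168138203469} = - \frac{906746345401697270261614}{168138203469}$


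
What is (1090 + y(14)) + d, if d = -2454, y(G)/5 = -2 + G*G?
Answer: -394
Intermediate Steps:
y(G) = -10 + 5*G**2 (y(G) = 5*(-2 + G*G) = 5*(-2 + G**2) = -10 + 5*G**2)
(1090 + y(14)) + d = (1090 + (-10 + 5*14**2)) - 2454 = (1090 + (-10 + 5*196)) - 2454 = (1090 + (-10 + 980)) - 2454 = (1090 + 970) - 2454 = 2060 - 2454 = -394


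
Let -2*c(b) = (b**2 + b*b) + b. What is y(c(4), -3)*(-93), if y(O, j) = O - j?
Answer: 1395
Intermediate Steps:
c(b) = -b**2 - b/2 (c(b) = -((b**2 + b*b) + b)/2 = -((b**2 + b**2) + b)/2 = -(2*b**2 + b)/2 = -(b + 2*b**2)/2 = -b**2 - b/2)
y(c(4), -3)*(-93) = (-1*4*(1/2 + 4) - 1*(-3))*(-93) = (-1*4*9/2 + 3)*(-93) = (-18 + 3)*(-93) = -15*(-93) = 1395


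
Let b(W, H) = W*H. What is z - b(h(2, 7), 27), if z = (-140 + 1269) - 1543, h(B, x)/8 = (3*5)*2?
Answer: -6894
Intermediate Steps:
h(B, x) = 240 (h(B, x) = 8*((3*5)*2) = 8*(15*2) = 8*30 = 240)
b(W, H) = H*W
z = -414 (z = 1129 - 1543 = -414)
z - b(h(2, 7), 27) = -414 - 27*240 = -414 - 1*6480 = -414 - 6480 = -6894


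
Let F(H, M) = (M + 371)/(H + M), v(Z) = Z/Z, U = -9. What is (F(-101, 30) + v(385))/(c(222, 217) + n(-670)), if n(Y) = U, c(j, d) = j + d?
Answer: -33/3053 ≈ -0.010809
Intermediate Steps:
c(j, d) = d + j
n(Y) = -9
v(Z) = 1
F(H, M) = (371 + M)/(H + M)
(F(-101, 30) + v(385))/(c(222, 217) + n(-670)) = ((371 + 30)/(-101 + 30) + 1)/((217 + 222) - 9) = (401/(-71) + 1)/(439 - 9) = (-1/71*401 + 1)/430 = (-401/71 + 1)*(1/430) = -330/71*1/430 = -33/3053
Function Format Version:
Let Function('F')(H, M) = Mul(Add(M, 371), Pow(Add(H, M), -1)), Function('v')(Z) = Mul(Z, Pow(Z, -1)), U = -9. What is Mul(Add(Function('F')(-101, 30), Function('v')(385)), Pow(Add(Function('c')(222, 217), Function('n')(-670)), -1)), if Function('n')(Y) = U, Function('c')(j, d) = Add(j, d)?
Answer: Rational(-33, 3053) ≈ -0.010809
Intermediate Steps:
Function('c')(j, d) = Add(d, j)
Function('n')(Y) = -9
Function('v')(Z) = 1
Function('F')(H, M) = Mul(Pow(Add(H, M), -1), Add(371, M)) (Function('F')(H, M) = Mul(Add(371, M), Pow(Add(H, M), -1)) = Mul(Pow(Add(H, M), -1), Add(371, M)))
Mul(Add(Function('F')(-101, 30), Function('v')(385)), Pow(Add(Function('c')(222, 217), Function('n')(-670)), -1)) = Mul(Add(Mul(Pow(Add(-101, 30), -1), Add(371, 30)), 1), Pow(Add(Add(217, 222), -9), -1)) = Mul(Add(Mul(Pow(-71, -1), 401), 1), Pow(Add(439, -9), -1)) = Mul(Add(Mul(Rational(-1, 71), 401), 1), Pow(430, -1)) = Mul(Add(Rational(-401, 71), 1), Rational(1, 430)) = Mul(Rational(-330, 71), Rational(1, 430)) = Rational(-33, 3053)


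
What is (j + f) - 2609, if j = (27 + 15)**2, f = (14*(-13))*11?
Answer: -2847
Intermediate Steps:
f = -2002 (f = -182*11 = -2002)
j = 1764 (j = 42**2 = 1764)
(j + f) - 2609 = (1764 - 2002) - 2609 = -238 - 2609 = -2847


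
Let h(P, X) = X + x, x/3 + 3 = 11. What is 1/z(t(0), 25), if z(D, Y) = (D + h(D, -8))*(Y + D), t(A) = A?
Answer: 1/400 ≈ 0.0025000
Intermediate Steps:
x = 24 (x = -9 + 3*11 = -9 + 33 = 24)
h(P, X) = 24 + X (h(P, X) = X + 24 = 24 + X)
z(D, Y) = (16 + D)*(D + Y) (z(D, Y) = (D + (24 - 8))*(Y + D) = (D + 16)*(D + Y) = (16 + D)*(D + Y))
1/z(t(0), 25) = 1/(0² + 16*0 + 16*25 + 0*25) = 1/(0 + 0 + 400 + 0) = 1/400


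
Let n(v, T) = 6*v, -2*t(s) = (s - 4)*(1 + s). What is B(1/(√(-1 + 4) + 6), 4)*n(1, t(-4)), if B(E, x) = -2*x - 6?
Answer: -84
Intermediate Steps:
t(s) = -(1 + s)*(-4 + s)/2 (t(s) = -(s - 4)*(1 + s)/2 = -(-4 + s)*(1 + s)/2 = -(1 + s)*(-4 + s)/2)
B(E, x) = -6 - 2*x
B(1/(√(-1 + 4) + 6), 4)*n(1, t(-4)) = (-6 - 2*4)*(6*1) = (-6 - 8)*6 = -14*6 = -84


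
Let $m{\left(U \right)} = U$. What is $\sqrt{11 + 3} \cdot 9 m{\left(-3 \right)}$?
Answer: $- 27 \sqrt{14} \approx -101.02$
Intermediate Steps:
$\sqrt{11 + 3} \cdot 9 m{\left(-3 \right)} = \sqrt{11 + 3} \cdot 9 \left(-3\right) = \sqrt{14} \cdot 9 \left(-3\right) = 9 \sqrt{14} \left(-3\right) = - 27 \sqrt{14}$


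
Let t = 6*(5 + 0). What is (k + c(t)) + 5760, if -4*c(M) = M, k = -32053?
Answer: -52601/2 ≈ -26301.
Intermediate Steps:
t = 30 (t = 6*5 = 30)
c(M) = -M/4
(k + c(t)) + 5760 = (-32053 - 1/4*30) + 5760 = (-32053 - 15/2) + 5760 = -64121/2 + 5760 = -52601/2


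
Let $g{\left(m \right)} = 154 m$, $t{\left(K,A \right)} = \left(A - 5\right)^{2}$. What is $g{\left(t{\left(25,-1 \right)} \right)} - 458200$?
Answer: $-452656$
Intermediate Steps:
$t{\left(K,A \right)} = \left(-5 + A\right)^{2}$
$g{\left(t{\left(25,-1 \right)} \right)} - 458200 = 154 \left(-5 - 1\right)^{2} - 458200 = 154 \left(-6\right)^{2} - 458200 = 154 \cdot 36 - 458200 = 5544 - 458200 = -452656$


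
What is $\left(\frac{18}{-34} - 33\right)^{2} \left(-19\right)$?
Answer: $- \frac{6173100}{289} \approx -21360.0$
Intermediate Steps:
$\left(\frac{18}{-34} - 33\right)^{2} \left(-19\right) = \left(18 \left(- \frac{1}{34}\right) - 33\right)^{2} \left(-19\right) = \left(- \frac{9}{17} - 33\right)^{2} \left(-19\right) = \left(- \frac{570}{17}\right)^{2} \left(-19\right) = \frac{324900}{289} \left(-19\right) = - \frac{6173100}{289}$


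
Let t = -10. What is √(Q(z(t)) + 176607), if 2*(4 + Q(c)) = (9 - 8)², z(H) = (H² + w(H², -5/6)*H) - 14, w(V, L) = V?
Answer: √706414/2 ≈ 420.24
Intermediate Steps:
z(H) = -14 + H² + H³ (z(H) = (H² + H²*H) - 14 = (H² + H³) - 14 = -14 + H² + H³)
Q(c) = -7/2 (Q(c) = -4 + (9 - 8)²/2 = -4 + (½)*1² = -4 + (½)*1 = -4 + ½ = -7/2)
√(Q(z(t)) + 176607) = √(-7/2 + 176607) = √(353207/2) = √706414/2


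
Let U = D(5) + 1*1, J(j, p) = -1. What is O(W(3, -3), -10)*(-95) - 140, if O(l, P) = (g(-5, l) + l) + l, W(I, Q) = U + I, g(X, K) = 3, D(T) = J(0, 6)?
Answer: -995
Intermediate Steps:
D(T) = -1
U = 0 (U = -1 + 1*1 = -1 + 1 = 0)
W(I, Q) = I (W(I, Q) = 0 + I = I)
O(l, P) = 3 + 2*l (O(l, P) = (3 + l) + l = 3 + 2*l)
O(W(3, -3), -10)*(-95) - 140 = (3 + 2*3)*(-95) - 140 = (3 + 6)*(-95) - 140 = 9*(-95) - 140 = -855 - 140 = -995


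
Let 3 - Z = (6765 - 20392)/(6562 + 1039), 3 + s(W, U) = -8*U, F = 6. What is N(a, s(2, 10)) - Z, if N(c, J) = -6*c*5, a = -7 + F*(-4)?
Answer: 7032500/7601 ≈ 925.21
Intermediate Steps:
s(W, U) = -3 - 8*U
a = -31 (a = -7 + 6*(-4) = -7 - 24 = -31)
N(c, J) = -30*c
Z = 36430/7601 (Z = 3 - (6765 - 20392)/(6562 + 1039) = 3 - (-13627)/7601 = 3 - 1*(-13627/7601) = 3 + 13627/7601 = 36430/7601 ≈ 4.7928)
N(a, s(2, 10)) - Z = -30*(-31) - 1*36430/7601 = 930 - 36430/7601 = 7032500/7601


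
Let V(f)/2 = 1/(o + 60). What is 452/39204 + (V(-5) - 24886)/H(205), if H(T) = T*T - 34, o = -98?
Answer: -1514700386/2606507343 ≈ -0.58112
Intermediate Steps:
H(T) = -34 + T² (H(T) = T² - 34 = -34 + T²)
V(f) = -1/19 (V(f) = 2/(-98 + 60) = 2/(-38) = 2*(-1/38) = -1/19)
452/39204 + (V(-5) - 24886)/H(205) = 452/39204 + (-1/19 - 24886)/(-34 + 205²) = 452*(1/39204) - 472835/(19*(-34 + 42025)) = 113/9801 - 472835/19/41991 = 113/9801 - 472835/19*1/41991 = 113/9801 - 472835/797829 = -1514700386/2606507343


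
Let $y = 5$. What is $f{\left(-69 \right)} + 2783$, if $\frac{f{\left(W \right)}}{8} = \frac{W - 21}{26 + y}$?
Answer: $\frac{85553}{31} \approx 2759.8$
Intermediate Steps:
$f{\left(W \right)} = - \frac{168}{31} + \frac{8 W}{31}$ ($f{\left(W \right)} = 8 \frac{W - 21}{26 + 5} = 8 \frac{-21 + W}{31} = 8 \left(-21 + W\right) \frac{1}{31} = 8 \left(- \frac{21}{31} + \frac{W}{31}\right) = - \frac{168}{31} + \frac{8 W}{31}$)
$f{\left(-69 \right)} + 2783 = \left(- \frac{168}{31} + \frac{8}{31} \left(-69\right)\right) + 2783 = \left(- \frac{168}{31} - \frac{552}{31}\right) + 2783 = - \frac{720}{31} + 2783 = \frac{85553}{31}$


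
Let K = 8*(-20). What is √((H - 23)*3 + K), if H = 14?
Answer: I*√187 ≈ 13.675*I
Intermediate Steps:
K = -160
√((H - 23)*3 + K) = √((14 - 23)*3 - 160) = √(-9*3 - 160) = √(-27 - 160) = √(-187) = I*√187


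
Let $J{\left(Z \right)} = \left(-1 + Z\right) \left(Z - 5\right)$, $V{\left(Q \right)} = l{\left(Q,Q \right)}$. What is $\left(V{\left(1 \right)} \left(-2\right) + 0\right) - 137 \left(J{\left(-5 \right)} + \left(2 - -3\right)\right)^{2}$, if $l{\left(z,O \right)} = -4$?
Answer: $-578817$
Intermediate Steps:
$V{\left(Q \right)} = -4$
$J{\left(Z \right)} = \left(-1 + Z\right) \left(-5 + Z\right)$
$\left(V{\left(1 \right)} \left(-2\right) + 0\right) - 137 \left(J{\left(-5 \right)} + \left(2 - -3\right)\right)^{2} = \left(\left(-4\right) \left(-2\right) + 0\right) - 137 \left(\left(5 + \left(-5\right)^{2} - -30\right) + \left(2 - -3\right)\right)^{2} = \left(8 + 0\right) - 137 \left(\left(5 + 25 + 30\right) + \left(2 + 3\right)\right)^{2} = 8 - 137 \left(60 + 5\right)^{2} = 8 - 137 \cdot 65^{2} = 8 - 578825 = -578817$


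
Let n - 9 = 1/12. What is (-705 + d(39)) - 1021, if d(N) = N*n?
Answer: -5487/4 ≈ -1371.8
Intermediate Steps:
n = 109/12 (n = 9 + 1/12 = 109/12 ≈ 9.0833)
d(N) = 109*N/12 (d(N) = N*(109/12) = 109*N/12)
(-705 + d(39)) - 1021 = (-705 + (109/12)*39) - 1021 = (-705 + 1417/4) - 1021 = -1403/4 - 1021 = -5487/4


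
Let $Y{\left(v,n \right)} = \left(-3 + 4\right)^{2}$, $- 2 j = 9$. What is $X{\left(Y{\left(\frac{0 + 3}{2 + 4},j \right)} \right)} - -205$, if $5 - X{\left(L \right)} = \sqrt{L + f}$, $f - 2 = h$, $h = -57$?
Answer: $210 - 3 i \sqrt{6} \approx 210.0 - 7.3485 i$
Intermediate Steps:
$j = - \frac{9}{2}$ ($j = \left(- \frac{1}{2}\right) 9 = - \frac{9}{2} \approx -4.5$)
$f = -55$ ($f = 2 - 57 = -55$)
$Y{\left(v,n \right)} = 1$ ($Y{\left(v,n \right)} = 1^{2} = 1$)
$X{\left(L \right)} = 5 - \sqrt{-55 + L}$ ($X{\left(L \right)} = 5 - \sqrt{L - 55} = 5 - \sqrt{-55 + L}$)
$X{\left(Y{\left(\frac{0 + 3}{2 + 4},j \right)} \right)} - -205 = \left(5 - \sqrt{-55 + 1}\right) - -205 = \left(5 - \sqrt{-54}\right) + 205 = \left(5 - 3 i \sqrt{6}\right) + 205 = 210 - 3 i \sqrt{6}$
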